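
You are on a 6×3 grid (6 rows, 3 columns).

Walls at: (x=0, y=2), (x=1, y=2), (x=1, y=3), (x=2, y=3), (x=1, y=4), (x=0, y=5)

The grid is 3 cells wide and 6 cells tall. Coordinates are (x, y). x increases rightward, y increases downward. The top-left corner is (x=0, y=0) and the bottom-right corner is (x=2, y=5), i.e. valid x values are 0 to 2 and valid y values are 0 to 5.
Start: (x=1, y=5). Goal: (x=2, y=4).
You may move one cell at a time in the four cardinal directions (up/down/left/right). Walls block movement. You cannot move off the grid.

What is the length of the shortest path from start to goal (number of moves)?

BFS from (x=1, y=5) until reaching (x=2, y=4):
  Distance 0: (x=1, y=5)
  Distance 1: (x=2, y=5)
  Distance 2: (x=2, y=4)  <- goal reached here
One shortest path (2 moves): (x=1, y=5) -> (x=2, y=5) -> (x=2, y=4)

Answer: Shortest path length: 2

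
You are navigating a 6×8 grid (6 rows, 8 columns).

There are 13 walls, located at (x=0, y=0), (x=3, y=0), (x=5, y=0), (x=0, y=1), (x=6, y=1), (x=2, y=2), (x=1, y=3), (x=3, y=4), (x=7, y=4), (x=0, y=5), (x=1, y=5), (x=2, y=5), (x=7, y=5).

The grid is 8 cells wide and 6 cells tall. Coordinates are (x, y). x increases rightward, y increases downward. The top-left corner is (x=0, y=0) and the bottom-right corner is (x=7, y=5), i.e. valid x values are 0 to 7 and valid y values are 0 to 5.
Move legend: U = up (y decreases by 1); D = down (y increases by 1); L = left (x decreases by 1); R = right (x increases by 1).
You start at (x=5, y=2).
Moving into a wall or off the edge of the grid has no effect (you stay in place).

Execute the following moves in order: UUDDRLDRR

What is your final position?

Answer: Final position: (x=6, y=4)

Derivation:
Start: (x=5, y=2)
  U (up): (x=5, y=2) -> (x=5, y=1)
  U (up): blocked, stay at (x=5, y=1)
  D (down): (x=5, y=1) -> (x=5, y=2)
  D (down): (x=5, y=2) -> (x=5, y=3)
  R (right): (x=5, y=3) -> (x=6, y=3)
  L (left): (x=6, y=3) -> (x=5, y=3)
  D (down): (x=5, y=3) -> (x=5, y=4)
  R (right): (x=5, y=4) -> (x=6, y=4)
  R (right): blocked, stay at (x=6, y=4)
Final: (x=6, y=4)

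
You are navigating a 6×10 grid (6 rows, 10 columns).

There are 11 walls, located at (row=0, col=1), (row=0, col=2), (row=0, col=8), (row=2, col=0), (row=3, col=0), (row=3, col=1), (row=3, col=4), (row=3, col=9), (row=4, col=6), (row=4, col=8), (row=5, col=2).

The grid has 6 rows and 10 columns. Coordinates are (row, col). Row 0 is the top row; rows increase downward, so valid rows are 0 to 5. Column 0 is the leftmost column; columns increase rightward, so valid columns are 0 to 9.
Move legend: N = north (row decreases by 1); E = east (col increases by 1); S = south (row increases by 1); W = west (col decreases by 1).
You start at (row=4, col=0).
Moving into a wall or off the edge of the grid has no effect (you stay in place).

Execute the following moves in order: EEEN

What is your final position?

Answer: Final position: (row=3, col=3)

Derivation:
Start: (row=4, col=0)
  E (east): (row=4, col=0) -> (row=4, col=1)
  E (east): (row=4, col=1) -> (row=4, col=2)
  E (east): (row=4, col=2) -> (row=4, col=3)
  N (north): (row=4, col=3) -> (row=3, col=3)
Final: (row=3, col=3)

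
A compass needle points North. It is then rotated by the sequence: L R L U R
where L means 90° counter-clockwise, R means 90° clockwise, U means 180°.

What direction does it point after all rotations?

Answer: Final heading: South

Derivation:
Start: North
  L (left (90° counter-clockwise)) -> West
  R (right (90° clockwise)) -> North
  L (left (90° counter-clockwise)) -> West
  U (U-turn (180°)) -> East
  R (right (90° clockwise)) -> South
Final: South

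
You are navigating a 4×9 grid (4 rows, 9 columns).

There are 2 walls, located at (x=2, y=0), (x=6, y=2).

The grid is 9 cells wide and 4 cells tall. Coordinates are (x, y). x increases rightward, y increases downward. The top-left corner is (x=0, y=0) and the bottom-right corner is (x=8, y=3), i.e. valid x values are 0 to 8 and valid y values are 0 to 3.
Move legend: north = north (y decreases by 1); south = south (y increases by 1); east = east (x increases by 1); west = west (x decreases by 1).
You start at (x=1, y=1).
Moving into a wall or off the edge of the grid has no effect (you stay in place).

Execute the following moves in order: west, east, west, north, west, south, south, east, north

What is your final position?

Answer: Final position: (x=1, y=1)

Derivation:
Start: (x=1, y=1)
  west (west): (x=1, y=1) -> (x=0, y=1)
  east (east): (x=0, y=1) -> (x=1, y=1)
  west (west): (x=1, y=1) -> (x=0, y=1)
  north (north): (x=0, y=1) -> (x=0, y=0)
  west (west): blocked, stay at (x=0, y=0)
  south (south): (x=0, y=0) -> (x=0, y=1)
  south (south): (x=0, y=1) -> (x=0, y=2)
  east (east): (x=0, y=2) -> (x=1, y=2)
  north (north): (x=1, y=2) -> (x=1, y=1)
Final: (x=1, y=1)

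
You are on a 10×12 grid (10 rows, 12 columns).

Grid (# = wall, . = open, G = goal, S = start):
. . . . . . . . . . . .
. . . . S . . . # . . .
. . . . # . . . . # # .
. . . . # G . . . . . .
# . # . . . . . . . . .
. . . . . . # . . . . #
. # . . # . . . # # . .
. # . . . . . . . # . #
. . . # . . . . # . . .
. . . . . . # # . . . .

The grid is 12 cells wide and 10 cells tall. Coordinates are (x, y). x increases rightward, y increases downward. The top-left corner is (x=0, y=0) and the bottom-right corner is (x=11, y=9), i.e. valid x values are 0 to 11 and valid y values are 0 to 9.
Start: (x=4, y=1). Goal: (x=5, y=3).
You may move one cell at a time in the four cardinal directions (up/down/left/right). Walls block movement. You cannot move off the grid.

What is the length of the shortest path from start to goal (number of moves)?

Answer: Shortest path length: 3

Derivation:
BFS from (x=4, y=1) until reaching (x=5, y=3):
  Distance 0: (x=4, y=1)
  Distance 1: (x=4, y=0), (x=3, y=1), (x=5, y=1)
  Distance 2: (x=3, y=0), (x=5, y=0), (x=2, y=1), (x=6, y=1), (x=3, y=2), (x=5, y=2)
  Distance 3: (x=2, y=0), (x=6, y=0), (x=1, y=1), (x=7, y=1), (x=2, y=2), (x=6, y=2), (x=3, y=3), (x=5, y=3)  <- goal reached here
One shortest path (3 moves): (x=4, y=1) -> (x=5, y=1) -> (x=5, y=2) -> (x=5, y=3)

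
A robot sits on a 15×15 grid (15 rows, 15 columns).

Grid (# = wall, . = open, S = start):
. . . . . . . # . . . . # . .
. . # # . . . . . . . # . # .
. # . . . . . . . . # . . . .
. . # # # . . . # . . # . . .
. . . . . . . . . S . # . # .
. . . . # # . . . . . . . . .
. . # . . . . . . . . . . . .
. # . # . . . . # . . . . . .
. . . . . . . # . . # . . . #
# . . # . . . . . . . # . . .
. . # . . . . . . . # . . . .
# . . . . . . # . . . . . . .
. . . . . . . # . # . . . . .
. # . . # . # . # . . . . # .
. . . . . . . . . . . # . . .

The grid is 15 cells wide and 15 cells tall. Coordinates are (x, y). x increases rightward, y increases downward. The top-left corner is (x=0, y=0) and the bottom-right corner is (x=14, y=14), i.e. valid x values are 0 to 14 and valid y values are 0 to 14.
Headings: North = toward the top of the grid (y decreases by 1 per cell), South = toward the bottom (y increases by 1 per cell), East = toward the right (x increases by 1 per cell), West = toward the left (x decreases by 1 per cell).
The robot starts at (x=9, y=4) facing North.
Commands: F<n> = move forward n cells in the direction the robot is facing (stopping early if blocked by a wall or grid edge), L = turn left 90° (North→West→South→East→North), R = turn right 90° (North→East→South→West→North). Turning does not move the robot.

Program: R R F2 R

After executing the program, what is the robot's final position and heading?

Start: (x=9, y=4), facing North
  R: turn right, now facing East
  R: turn right, now facing South
  F2: move forward 2, now at (x=9, y=6)
  R: turn right, now facing West
Final: (x=9, y=6), facing West

Answer: Final position: (x=9, y=6), facing West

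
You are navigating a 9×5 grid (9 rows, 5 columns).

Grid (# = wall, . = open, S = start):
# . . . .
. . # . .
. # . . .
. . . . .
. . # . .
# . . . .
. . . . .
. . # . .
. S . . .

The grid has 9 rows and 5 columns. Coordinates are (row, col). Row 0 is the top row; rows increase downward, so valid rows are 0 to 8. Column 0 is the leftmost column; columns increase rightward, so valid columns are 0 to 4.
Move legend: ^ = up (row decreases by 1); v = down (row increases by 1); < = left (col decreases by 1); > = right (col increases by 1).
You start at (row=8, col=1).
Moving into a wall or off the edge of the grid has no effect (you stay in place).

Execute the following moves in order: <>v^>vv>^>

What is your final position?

Start: (row=8, col=1)
  < (left): (row=8, col=1) -> (row=8, col=0)
  > (right): (row=8, col=0) -> (row=8, col=1)
  v (down): blocked, stay at (row=8, col=1)
  ^ (up): (row=8, col=1) -> (row=7, col=1)
  > (right): blocked, stay at (row=7, col=1)
  v (down): (row=7, col=1) -> (row=8, col=1)
  v (down): blocked, stay at (row=8, col=1)
  > (right): (row=8, col=1) -> (row=8, col=2)
  ^ (up): blocked, stay at (row=8, col=2)
  > (right): (row=8, col=2) -> (row=8, col=3)
Final: (row=8, col=3)

Answer: Final position: (row=8, col=3)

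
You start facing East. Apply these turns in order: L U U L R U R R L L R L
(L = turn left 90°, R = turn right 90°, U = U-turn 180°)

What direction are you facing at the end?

Answer: Final heading: South

Derivation:
Start: East
  L (left (90° counter-clockwise)) -> North
  U (U-turn (180°)) -> South
  U (U-turn (180°)) -> North
  L (left (90° counter-clockwise)) -> West
  R (right (90° clockwise)) -> North
  U (U-turn (180°)) -> South
  R (right (90° clockwise)) -> West
  R (right (90° clockwise)) -> North
  L (left (90° counter-clockwise)) -> West
  L (left (90° counter-clockwise)) -> South
  R (right (90° clockwise)) -> West
  L (left (90° counter-clockwise)) -> South
Final: South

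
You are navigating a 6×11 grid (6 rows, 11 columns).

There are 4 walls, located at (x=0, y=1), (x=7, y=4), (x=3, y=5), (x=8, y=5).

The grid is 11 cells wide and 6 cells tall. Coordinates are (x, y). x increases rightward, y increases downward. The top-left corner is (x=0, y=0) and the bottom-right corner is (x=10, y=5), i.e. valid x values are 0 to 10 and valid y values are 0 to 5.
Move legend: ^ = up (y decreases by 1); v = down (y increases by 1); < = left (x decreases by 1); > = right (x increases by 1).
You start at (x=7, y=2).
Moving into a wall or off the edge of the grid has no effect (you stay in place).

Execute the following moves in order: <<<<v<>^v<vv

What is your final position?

Start: (x=7, y=2)
  < (left): (x=7, y=2) -> (x=6, y=2)
  < (left): (x=6, y=2) -> (x=5, y=2)
  < (left): (x=5, y=2) -> (x=4, y=2)
  < (left): (x=4, y=2) -> (x=3, y=2)
  v (down): (x=3, y=2) -> (x=3, y=3)
  < (left): (x=3, y=3) -> (x=2, y=3)
  > (right): (x=2, y=3) -> (x=3, y=3)
  ^ (up): (x=3, y=3) -> (x=3, y=2)
  v (down): (x=3, y=2) -> (x=3, y=3)
  < (left): (x=3, y=3) -> (x=2, y=3)
  v (down): (x=2, y=3) -> (x=2, y=4)
  v (down): (x=2, y=4) -> (x=2, y=5)
Final: (x=2, y=5)

Answer: Final position: (x=2, y=5)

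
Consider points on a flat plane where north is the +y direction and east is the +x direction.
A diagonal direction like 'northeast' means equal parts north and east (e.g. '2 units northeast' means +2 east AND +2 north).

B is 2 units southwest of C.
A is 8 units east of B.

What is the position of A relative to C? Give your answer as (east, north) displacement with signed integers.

Answer: A is at (east=6, north=-2) relative to C.

Derivation:
Place C at the origin (east=0, north=0).
  B is 2 units southwest of C: delta (east=-2, north=-2); B at (east=-2, north=-2).
  A is 8 units east of B: delta (east=+8, north=+0); A at (east=6, north=-2).
Therefore A relative to C: (east=6, north=-2).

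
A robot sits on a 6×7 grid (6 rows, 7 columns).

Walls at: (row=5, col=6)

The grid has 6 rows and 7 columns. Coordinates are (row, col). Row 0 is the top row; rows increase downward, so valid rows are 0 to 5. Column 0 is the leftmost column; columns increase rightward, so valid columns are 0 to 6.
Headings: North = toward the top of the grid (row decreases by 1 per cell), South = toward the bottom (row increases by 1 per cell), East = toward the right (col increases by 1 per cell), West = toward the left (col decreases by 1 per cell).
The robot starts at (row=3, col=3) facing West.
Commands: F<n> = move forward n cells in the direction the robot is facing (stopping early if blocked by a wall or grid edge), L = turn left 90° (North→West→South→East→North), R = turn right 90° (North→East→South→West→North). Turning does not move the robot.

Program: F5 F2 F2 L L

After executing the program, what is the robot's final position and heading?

Start: (row=3, col=3), facing West
  F5: move forward 3/5 (blocked), now at (row=3, col=0)
  F2: move forward 0/2 (blocked), now at (row=3, col=0)
  F2: move forward 0/2 (blocked), now at (row=3, col=0)
  L: turn left, now facing South
  L: turn left, now facing East
Final: (row=3, col=0), facing East

Answer: Final position: (row=3, col=0), facing East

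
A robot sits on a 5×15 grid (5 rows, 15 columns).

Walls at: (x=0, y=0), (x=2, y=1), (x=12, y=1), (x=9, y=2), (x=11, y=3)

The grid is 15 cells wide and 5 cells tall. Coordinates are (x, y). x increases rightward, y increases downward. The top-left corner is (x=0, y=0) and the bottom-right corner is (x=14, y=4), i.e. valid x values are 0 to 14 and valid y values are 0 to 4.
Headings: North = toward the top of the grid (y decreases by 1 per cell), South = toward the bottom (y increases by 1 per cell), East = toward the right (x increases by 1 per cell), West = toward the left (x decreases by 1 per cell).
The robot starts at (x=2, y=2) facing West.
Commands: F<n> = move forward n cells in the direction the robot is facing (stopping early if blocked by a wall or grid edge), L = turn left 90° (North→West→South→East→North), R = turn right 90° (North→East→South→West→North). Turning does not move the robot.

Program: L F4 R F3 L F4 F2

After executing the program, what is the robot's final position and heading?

Start: (x=2, y=2), facing West
  L: turn left, now facing South
  F4: move forward 2/4 (blocked), now at (x=2, y=4)
  R: turn right, now facing West
  F3: move forward 2/3 (blocked), now at (x=0, y=4)
  L: turn left, now facing South
  F4: move forward 0/4 (blocked), now at (x=0, y=4)
  F2: move forward 0/2 (blocked), now at (x=0, y=4)
Final: (x=0, y=4), facing South

Answer: Final position: (x=0, y=4), facing South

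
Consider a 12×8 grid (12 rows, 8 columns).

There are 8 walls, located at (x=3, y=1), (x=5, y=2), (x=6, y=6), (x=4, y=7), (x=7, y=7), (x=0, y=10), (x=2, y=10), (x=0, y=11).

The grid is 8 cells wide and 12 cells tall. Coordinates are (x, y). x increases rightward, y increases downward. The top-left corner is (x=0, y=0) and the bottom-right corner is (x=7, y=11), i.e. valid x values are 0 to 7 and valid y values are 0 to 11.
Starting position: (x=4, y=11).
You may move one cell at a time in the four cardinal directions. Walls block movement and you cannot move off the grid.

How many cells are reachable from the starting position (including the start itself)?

BFS flood-fill from (x=4, y=11):
  Distance 0: (x=4, y=11)
  Distance 1: (x=4, y=10), (x=3, y=11), (x=5, y=11)
  Distance 2: (x=4, y=9), (x=3, y=10), (x=5, y=10), (x=2, y=11), (x=6, y=11)
  Distance 3: (x=4, y=8), (x=3, y=9), (x=5, y=9), (x=6, y=10), (x=1, y=11), (x=7, y=11)
  Distance 4: (x=3, y=8), (x=5, y=8), (x=2, y=9), (x=6, y=9), (x=1, y=10), (x=7, y=10)
  Distance 5: (x=3, y=7), (x=5, y=7), (x=2, y=8), (x=6, y=8), (x=1, y=9), (x=7, y=9)
  Distance 6: (x=3, y=6), (x=5, y=6), (x=2, y=7), (x=6, y=7), (x=1, y=8), (x=7, y=8), (x=0, y=9)
  Distance 7: (x=3, y=5), (x=5, y=5), (x=2, y=6), (x=4, y=6), (x=1, y=7), (x=0, y=8)
  Distance 8: (x=3, y=4), (x=5, y=4), (x=2, y=5), (x=4, y=5), (x=6, y=5), (x=1, y=6), (x=0, y=7)
  Distance 9: (x=3, y=3), (x=5, y=3), (x=2, y=4), (x=4, y=4), (x=6, y=4), (x=1, y=5), (x=7, y=5), (x=0, y=6)
  Distance 10: (x=3, y=2), (x=2, y=3), (x=4, y=3), (x=6, y=3), (x=1, y=4), (x=7, y=4), (x=0, y=5), (x=7, y=6)
  Distance 11: (x=2, y=2), (x=4, y=2), (x=6, y=2), (x=1, y=3), (x=7, y=3), (x=0, y=4)
  Distance 12: (x=2, y=1), (x=4, y=1), (x=6, y=1), (x=1, y=2), (x=7, y=2), (x=0, y=3)
  Distance 13: (x=2, y=0), (x=4, y=0), (x=6, y=0), (x=1, y=1), (x=5, y=1), (x=7, y=1), (x=0, y=2)
  Distance 14: (x=1, y=0), (x=3, y=0), (x=5, y=0), (x=7, y=0), (x=0, y=1)
  Distance 15: (x=0, y=0)
Total reachable: 88 (grid has 88 open cells total)

Answer: Reachable cells: 88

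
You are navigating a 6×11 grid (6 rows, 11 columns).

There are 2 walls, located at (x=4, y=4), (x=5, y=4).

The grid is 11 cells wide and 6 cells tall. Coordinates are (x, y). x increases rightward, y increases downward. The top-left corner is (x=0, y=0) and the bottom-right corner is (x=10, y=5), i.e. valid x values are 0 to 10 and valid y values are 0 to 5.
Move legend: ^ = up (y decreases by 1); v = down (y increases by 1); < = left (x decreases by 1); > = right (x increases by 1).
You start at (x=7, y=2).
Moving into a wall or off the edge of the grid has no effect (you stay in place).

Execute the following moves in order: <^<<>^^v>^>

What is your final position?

Answer: Final position: (x=7, y=0)

Derivation:
Start: (x=7, y=2)
  < (left): (x=7, y=2) -> (x=6, y=2)
  ^ (up): (x=6, y=2) -> (x=6, y=1)
  < (left): (x=6, y=1) -> (x=5, y=1)
  < (left): (x=5, y=1) -> (x=4, y=1)
  > (right): (x=4, y=1) -> (x=5, y=1)
  ^ (up): (x=5, y=1) -> (x=5, y=0)
  ^ (up): blocked, stay at (x=5, y=0)
  v (down): (x=5, y=0) -> (x=5, y=1)
  > (right): (x=5, y=1) -> (x=6, y=1)
  ^ (up): (x=6, y=1) -> (x=6, y=0)
  > (right): (x=6, y=0) -> (x=7, y=0)
Final: (x=7, y=0)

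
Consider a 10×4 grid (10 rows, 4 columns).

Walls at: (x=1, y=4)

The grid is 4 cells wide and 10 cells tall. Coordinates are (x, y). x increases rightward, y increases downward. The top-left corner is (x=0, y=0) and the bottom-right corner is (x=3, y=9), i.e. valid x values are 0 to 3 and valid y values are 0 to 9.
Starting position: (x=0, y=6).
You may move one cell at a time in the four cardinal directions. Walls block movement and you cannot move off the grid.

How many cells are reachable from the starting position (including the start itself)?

BFS flood-fill from (x=0, y=6):
  Distance 0: (x=0, y=6)
  Distance 1: (x=0, y=5), (x=1, y=6), (x=0, y=7)
  Distance 2: (x=0, y=4), (x=1, y=5), (x=2, y=6), (x=1, y=7), (x=0, y=8)
  Distance 3: (x=0, y=3), (x=2, y=5), (x=3, y=6), (x=2, y=7), (x=1, y=8), (x=0, y=9)
  Distance 4: (x=0, y=2), (x=1, y=3), (x=2, y=4), (x=3, y=5), (x=3, y=7), (x=2, y=8), (x=1, y=9)
  Distance 5: (x=0, y=1), (x=1, y=2), (x=2, y=3), (x=3, y=4), (x=3, y=8), (x=2, y=9)
  Distance 6: (x=0, y=0), (x=1, y=1), (x=2, y=2), (x=3, y=3), (x=3, y=9)
  Distance 7: (x=1, y=0), (x=2, y=1), (x=3, y=2)
  Distance 8: (x=2, y=0), (x=3, y=1)
  Distance 9: (x=3, y=0)
Total reachable: 39 (grid has 39 open cells total)

Answer: Reachable cells: 39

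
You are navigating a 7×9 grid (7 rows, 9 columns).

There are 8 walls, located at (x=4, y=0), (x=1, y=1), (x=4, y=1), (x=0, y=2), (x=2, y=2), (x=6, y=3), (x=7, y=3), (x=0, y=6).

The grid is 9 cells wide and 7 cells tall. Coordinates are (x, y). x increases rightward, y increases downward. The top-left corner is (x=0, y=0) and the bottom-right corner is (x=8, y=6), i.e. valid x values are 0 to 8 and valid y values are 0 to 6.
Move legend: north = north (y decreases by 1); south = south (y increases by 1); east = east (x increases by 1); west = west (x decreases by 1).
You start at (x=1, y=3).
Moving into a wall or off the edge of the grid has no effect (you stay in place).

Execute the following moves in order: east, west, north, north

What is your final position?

Answer: Final position: (x=1, y=2)

Derivation:
Start: (x=1, y=3)
  east (east): (x=1, y=3) -> (x=2, y=3)
  west (west): (x=2, y=3) -> (x=1, y=3)
  north (north): (x=1, y=3) -> (x=1, y=2)
  north (north): blocked, stay at (x=1, y=2)
Final: (x=1, y=2)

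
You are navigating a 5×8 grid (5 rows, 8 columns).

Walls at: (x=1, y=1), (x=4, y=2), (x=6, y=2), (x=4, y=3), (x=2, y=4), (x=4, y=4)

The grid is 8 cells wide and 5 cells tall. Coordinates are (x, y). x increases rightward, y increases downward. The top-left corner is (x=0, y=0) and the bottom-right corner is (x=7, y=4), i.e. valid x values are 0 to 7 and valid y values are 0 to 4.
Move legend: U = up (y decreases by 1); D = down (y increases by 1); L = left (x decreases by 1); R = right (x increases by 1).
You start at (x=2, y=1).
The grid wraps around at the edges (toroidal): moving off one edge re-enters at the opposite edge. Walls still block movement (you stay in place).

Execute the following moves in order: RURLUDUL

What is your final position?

Answer: Final position: (x=3, y=4)

Derivation:
Start: (x=2, y=1)
  R (right): (x=2, y=1) -> (x=3, y=1)
  U (up): (x=3, y=1) -> (x=3, y=0)
  R (right): (x=3, y=0) -> (x=4, y=0)
  L (left): (x=4, y=0) -> (x=3, y=0)
  U (up): (x=3, y=0) -> (x=3, y=4)
  D (down): (x=3, y=4) -> (x=3, y=0)
  U (up): (x=3, y=0) -> (x=3, y=4)
  L (left): blocked, stay at (x=3, y=4)
Final: (x=3, y=4)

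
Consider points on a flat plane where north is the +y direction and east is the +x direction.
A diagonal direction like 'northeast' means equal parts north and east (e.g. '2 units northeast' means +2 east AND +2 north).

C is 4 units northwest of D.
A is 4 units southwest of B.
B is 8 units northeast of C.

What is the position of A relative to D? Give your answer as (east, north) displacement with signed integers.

Answer: A is at (east=0, north=8) relative to D.

Derivation:
Place D at the origin (east=0, north=0).
  C is 4 units northwest of D: delta (east=-4, north=+4); C at (east=-4, north=4).
  B is 8 units northeast of C: delta (east=+8, north=+8); B at (east=4, north=12).
  A is 4 units southwest of B: delta (east=-4, north=-4); A at (east=0, north=8).
Therefore A relative to D: (east=0, north=8).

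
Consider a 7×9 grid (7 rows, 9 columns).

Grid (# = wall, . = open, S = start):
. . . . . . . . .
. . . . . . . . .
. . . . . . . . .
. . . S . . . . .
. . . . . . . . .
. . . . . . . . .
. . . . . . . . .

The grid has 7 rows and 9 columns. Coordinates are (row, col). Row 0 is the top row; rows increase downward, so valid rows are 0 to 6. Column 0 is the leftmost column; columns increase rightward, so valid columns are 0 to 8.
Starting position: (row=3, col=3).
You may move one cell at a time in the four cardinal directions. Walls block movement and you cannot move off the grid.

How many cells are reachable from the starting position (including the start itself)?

Answer: Reachable cells: 63

Derivation:
BFS flood-fill from (row=3, col=3):
  Distance 0: (row=3, col=3)
  Distance 1: (row=2, col=3), (row=3, col=2), (row=3, col=4), (row=4, col=3)
  Distance 2: (row=1, col=3), (row=2, col=2), (row=2, col=4), (row=3, col=1), (row=3, col=5), (row=4, col=2), (row=4, col=4), (row=5, col=3)
  Distance 3: (row=0, col=3), (row=1, col=2), (row=1, col=4), (row=2, col=1), (row=2, col=5), (row=3, col=0), (row=3, col=6), (row=4, col=1), (row=4, col=5), (row=5, col=2), (row=5, col=4), (row=6, col=3)
  Distance 4: (row=0, col=2), (row=0, col=4), (row=1, col=1), (row=1, col=5), (row=2, col=0), (row=2, col=6), (row=3, col=7), (row=4, col=0), (row=4, col=6), (row=5, col=1), (row=5, col=5), (row=6, col=2), (row=6, col=4)
  Distance 5: (row=0, col=1), (row=0, col=5), (row=1, col=0), (row=1, col=6), (row=2, col=7), (row=3, col=8), (row=4, col=7), (row=5, col=0), (row=5, col=6), (row=6, col=1), (row=6, col=5)
  Distance 6: (row=0, col=0), (row=0, col=6), (row=1, col=7), (row=2, col=8), (row=4, col=8), (row=5, col=7), (row=6, col=0), (row=6, col=6)
  Distance 7: (row=0, col=7), (row=1, col=8), (row=5, col=8), (row=6, col=7)
  Distance 8: (row=0, col=8), (row=6, col=8)
Total reachable: 63 (grid has 63 open cells total)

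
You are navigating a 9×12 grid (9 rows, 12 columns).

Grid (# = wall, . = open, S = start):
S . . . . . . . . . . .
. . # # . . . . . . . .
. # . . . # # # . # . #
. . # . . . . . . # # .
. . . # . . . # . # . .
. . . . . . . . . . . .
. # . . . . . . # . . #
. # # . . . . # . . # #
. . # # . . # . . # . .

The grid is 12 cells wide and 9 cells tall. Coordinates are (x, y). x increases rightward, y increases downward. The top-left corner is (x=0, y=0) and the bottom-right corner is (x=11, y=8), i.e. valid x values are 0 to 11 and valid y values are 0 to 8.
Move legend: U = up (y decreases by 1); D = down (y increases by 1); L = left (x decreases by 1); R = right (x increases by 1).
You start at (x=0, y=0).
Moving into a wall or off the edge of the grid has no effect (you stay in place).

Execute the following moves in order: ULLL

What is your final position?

Start: (x=0, y=0)
  U (up): blocked, stay at (x=0, y=0)
  [×3]L (left): blocked, stay at (x=0, y=0)
Final: (x=0, y=0)

Answer: Final position: (x=0, y=0)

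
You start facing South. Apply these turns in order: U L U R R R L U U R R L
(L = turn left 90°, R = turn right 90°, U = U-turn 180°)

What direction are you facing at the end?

Answer: Final heading: North

Derivation:
Start: South
  U (U-turn (180°)) -> North
  L (left (90° counter-clockwise)) -> West
  U (U-turn (180°)) -> East
  R (right (90° clockwise)) -> South
  R (right (90° clockwise)) -> West
  R (right (90° clockwise)) -> North
  L (left (90° counter-clockwise)) -> West
  U (U-turn (180°)) -> East
  U (U-turn (180°)) -> West
  R (right (90° clockwise)) -> North
  R (right (90° clockwise)) -> East
  L (left (90° counter-clockwise)) -> North
Final: North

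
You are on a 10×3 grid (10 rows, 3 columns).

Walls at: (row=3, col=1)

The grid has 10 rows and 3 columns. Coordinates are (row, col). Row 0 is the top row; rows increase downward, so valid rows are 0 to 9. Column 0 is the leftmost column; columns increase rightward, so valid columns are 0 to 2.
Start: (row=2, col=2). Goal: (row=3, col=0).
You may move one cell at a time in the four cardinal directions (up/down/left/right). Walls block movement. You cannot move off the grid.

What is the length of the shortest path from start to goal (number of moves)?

BFS from (row=2, col=2) until reaching (row=3, col=0):
  Distance 0: (row=2, col=2)
  Distance 1: (row=1, col=2), (row=2, col=1), (row=3, col=2)
  Distance 2: (row=0, col=2), (row=1, col=1), (row=2, col=0), (row=4, col=2)
  Distance 3: (row=0, col=1), (row=1, col=0), (row=3, col=0), (row=4, col=1), (row=5, col=2)  <- goal reached here
One shortest path (3 moves): (row=2, col=2) -> (row=2, col=1) -> (row=2, col=0) -> (row=3, col=0)

Answer: Shortest path length: 3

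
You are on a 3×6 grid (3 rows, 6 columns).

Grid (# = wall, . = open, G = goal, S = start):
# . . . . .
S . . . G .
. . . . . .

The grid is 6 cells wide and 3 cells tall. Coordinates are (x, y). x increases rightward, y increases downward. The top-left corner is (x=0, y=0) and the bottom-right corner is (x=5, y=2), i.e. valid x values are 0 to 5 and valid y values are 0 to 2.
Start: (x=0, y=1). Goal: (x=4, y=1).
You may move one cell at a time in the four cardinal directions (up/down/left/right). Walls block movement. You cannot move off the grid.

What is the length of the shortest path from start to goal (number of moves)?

Answer: Shortest path length: 4

Derivation:
BFS from (x=0, y=1) until reaching (x=4, y=1):
  Distance 0: (x=0, y=1)
  Distance 1: (x=1, y=1), (x=0, y=2)
  Distance 2: (x=1, y=0), (x=2, y=1), (x=1, y=2)
  Distance 3: (x=2, y=0), (x=3, y=1), (x=2, y=2)
  Distance 4: (x=3, y=0), (x=4, y=1), (x=3, y=2)  <- goal reached here
One shortest path (4 moves): (x=0, y=1) -> (x=1, y=1) -> (x=2, y=1) -> (x=3, y=1) -> (x=4, y=1)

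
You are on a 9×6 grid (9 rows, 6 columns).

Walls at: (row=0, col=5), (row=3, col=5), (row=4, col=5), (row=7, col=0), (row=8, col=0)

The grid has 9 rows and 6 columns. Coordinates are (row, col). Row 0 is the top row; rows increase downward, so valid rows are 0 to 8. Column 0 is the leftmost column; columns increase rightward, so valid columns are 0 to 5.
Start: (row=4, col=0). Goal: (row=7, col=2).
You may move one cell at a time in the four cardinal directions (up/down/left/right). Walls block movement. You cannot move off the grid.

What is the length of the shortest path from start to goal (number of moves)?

Answer: Shortest path length: 5

Derivation:
BFS from (row=4, col=0) until reaching (row=7, col=2):
  Distance 0: (row=4, col=0)
  Distance 1: (row=3, col=0), (row=4, col=1), (row=5, col=0)
  Distance 2: (row=2, col=0), (row=3, col=1), (row=4, col=2), (row=5, col=1), (row=6, col=0)
  Distance 3: (row=1, col=0), (row=2, col=1), (row=3, col=2), (row=4, col=3), (row=5, col=2), (row=6, col=1)
  Distance 4: (row=0, col=0), (row=1, col=1), (row=2, col=2), (row=3, col=3), (row=4, col=4), (row=5, col=3), (row=6, col=2), (row=7, col=1)
  Distance 5: (row=0, col=1), (row=1, col=2), (row=2, col=3), (row=3, col=4), (row=5, col=4), (row=6, col=3), (row=7, col=2), (row=8, col=1)  <- goal reached here
One shortest path (5 moves): (row=4, col=0) -> (row=4, col=1) -> (row=4, col=2) -> (row=5, col=2) -> (row=6, col=2) -> (row=7, col=2)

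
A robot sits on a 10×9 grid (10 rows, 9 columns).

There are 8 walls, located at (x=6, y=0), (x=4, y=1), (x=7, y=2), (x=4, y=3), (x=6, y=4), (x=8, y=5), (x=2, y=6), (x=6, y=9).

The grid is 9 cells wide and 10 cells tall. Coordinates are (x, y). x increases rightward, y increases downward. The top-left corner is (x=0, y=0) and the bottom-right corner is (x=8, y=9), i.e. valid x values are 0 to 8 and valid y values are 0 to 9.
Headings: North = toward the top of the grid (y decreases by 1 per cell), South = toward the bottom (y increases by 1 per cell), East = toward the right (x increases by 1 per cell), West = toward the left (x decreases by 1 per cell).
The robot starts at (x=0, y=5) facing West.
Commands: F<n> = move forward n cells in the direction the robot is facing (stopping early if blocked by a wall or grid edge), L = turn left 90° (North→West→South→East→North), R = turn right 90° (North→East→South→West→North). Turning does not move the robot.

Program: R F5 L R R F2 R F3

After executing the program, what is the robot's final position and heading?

Start: (x=0, y=5), facing West
  R: turn right, now facing North
  F5: move forward 5, now at (x=0, y=0)
  L: turn left, now facing West
  R: turn right, now facing North
  R: turn right, now facing East
  F2: move forward 2, now at (x=2, y=0)
  R: turn right, now facing South
  F3: move forward 3, now at (x=2, y=3)
Final: (x=2, y=3), facing South

Answer: Final position: (x=2, y=3), facing South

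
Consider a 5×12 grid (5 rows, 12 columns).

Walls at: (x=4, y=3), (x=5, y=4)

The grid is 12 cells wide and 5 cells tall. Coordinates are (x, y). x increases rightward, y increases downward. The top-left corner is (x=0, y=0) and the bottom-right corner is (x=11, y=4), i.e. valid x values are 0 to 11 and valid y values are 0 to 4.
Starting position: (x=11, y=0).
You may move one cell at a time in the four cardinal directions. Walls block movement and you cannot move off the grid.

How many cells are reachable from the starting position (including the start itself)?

BFS flood-fill from (x=11, y=0):
  Distance 0: (x=11, y=0)
  Distance 1: (x=10, y=0), (x=11, y=1)
  Distance 2: (x=9, y=0), (x=10, y=1), (x=11, y=2)
  Distance 3: (x=8, y=0), (x=9, y=1), (x=10, y=2), (x=11, y=3)
  Distance 4: (x=7, y=0), (x=8, y=1), (x=9, y=2), (x=10, y=3), (x=11, y=4)
  Distance 5: (x=6, y=0), (x=7, y=1), (x=8, y=2), (x=9, y=3), (x=10, y=4)
  Distance 6: (x=5, y=0), (x=6, y=1), (x=7, y=2), (x=8, y=3), (x=9, y=4)
  Distance 7: (x=4, y=0), (x=5, y=1), (x=6, y=2), (x=7, y=3), (x=8, y=4)
  Distance 8: (x=3, y=0), (x=4, y=1), (x=5, y=2), (x=6, y=3), (x=7, y=4)
  Distance 9: (x=2, y=0), (x=3, y=1), (x=4, y=2), (x=5, y=3), (x=6, y=4)
  Distance 10: (x=1, y=0), (x=2, y=1), (x=3, y=2)
  Distance 11: (x=0, y=0), (x=1, y=1), (x=2, y=2), (x=3, y=3)
  Distance 12: (x=0, y=1), (x=1, y=2), (x=2, y=3), (x=3, y=4)
  Distance 13: (x=0, y=2), (x=1, y=3), (x=2, y=4), (x=4, y=4)
  Distance 14: (x=0, y=3), (x=1, y=4)
  Distance 15: (x=0, y=4)
Total reachable: 58 (grid has 58 open cells total)

Answer: Reachable cells: 58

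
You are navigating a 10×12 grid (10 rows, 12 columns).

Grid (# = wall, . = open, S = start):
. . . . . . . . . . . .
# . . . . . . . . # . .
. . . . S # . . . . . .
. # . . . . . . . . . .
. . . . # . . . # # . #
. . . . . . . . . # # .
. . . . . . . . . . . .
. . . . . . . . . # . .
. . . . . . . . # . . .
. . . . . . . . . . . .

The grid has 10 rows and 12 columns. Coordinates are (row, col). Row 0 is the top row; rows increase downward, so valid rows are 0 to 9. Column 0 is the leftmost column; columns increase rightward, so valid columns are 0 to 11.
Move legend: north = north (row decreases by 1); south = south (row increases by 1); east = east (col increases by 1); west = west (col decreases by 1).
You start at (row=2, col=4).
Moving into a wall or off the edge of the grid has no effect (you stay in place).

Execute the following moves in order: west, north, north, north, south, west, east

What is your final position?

Answer: Final position: (row=1, col=3)

Derivation:
Start: (row=2, col=4)
  west (west): (row=2, col=4) -> (row=2, col=3)
  north (north): (row=2, col=3) -> (row=1, col=3)
  north (north): (row=1, col=3) -> (row=0, col=3)
  north (north): blocked, stay at (row=0, col=3)
  south (south): (row=0, col=3) -> (row=1, col=3)
  west (west): (row=1, col=3) -> (row=1, col=2)
  east (east): (row=1, col=2) -> (row=1, col=3)
Final: (row=1, col=3)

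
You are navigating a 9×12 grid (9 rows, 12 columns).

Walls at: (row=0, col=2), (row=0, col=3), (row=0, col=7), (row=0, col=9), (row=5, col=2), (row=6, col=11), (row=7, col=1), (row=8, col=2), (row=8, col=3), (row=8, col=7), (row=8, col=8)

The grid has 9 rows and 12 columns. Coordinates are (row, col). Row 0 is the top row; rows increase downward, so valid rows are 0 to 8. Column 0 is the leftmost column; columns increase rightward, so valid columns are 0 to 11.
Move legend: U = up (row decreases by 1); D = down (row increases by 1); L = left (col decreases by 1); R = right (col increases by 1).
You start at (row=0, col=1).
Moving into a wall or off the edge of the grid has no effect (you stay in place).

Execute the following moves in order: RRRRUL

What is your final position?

Start: (row=0, col=1)
  [×4]R (right): blocked, stay at (row=0, col=1)
  U (up): blocked, stay at (row=0, col=1)
  L (left): (row=0, col=1) -> (row=0, col=0)
Final: (row=0, col=0)

Answer: Final position: (row=0, col=0)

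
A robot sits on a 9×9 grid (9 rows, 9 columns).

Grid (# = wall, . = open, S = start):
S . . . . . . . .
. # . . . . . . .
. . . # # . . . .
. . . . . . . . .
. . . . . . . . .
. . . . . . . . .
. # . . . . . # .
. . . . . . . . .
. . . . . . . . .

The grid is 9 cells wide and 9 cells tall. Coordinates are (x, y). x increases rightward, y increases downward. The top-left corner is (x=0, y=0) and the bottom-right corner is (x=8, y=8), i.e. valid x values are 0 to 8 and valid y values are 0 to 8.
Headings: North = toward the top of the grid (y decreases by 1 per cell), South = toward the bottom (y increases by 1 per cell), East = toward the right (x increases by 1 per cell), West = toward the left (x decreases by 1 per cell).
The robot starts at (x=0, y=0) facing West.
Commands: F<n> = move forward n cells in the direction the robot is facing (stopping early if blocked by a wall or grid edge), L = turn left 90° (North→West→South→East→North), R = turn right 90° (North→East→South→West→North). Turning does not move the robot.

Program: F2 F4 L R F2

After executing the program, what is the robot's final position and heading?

Start: (x=0, y=0), facing West
  F2: move forward 0/2 (blocked), now at (x=0, y=0)
  F4: move forward 0/4 (blocked), now at (x=0, y=0)
  L: turn left, now facing South
  R: turn right, now facing West
  F2: move forward 0/2 (blocked), now at (x=0, y=0)
Final: (x=0, y=0), facing West

Answer: Final position: (x=0, y=0), facing West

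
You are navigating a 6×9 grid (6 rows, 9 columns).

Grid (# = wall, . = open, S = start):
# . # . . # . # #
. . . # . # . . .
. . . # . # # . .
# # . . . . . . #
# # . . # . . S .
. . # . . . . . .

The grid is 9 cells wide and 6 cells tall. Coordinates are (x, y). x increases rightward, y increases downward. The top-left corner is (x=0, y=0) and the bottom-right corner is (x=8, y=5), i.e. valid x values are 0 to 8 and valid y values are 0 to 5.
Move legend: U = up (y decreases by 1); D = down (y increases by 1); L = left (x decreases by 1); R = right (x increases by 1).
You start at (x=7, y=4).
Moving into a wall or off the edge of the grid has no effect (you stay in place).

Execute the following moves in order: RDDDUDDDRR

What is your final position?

Answer: Final position: (x=8, y=5)

Derivation:
Start: (x=7, y=4)
  R (right): (x=7, y=4) -> (x=8, y=4)
  D (down): (x=8, y=4) -> (x=8, y=5)
  D (down): blocked, stay at (x=8, y=5)
  D (down): blocked, stay at (x=8, y=5)
  U (up): (x=8, y=5) -> (x=8, y=4)
  D (down): (x=8, y=4) -> (x=8, y=5)
  D (down): blocked, stay at (x=8, y=5)
  D (down): blocked, stay at (x=8, y=5)
  R (right): blocked, stay at (x=8, y=5)
  R (right): blocked, stay at (x=8, y=5)
Final: (x=8, y=5)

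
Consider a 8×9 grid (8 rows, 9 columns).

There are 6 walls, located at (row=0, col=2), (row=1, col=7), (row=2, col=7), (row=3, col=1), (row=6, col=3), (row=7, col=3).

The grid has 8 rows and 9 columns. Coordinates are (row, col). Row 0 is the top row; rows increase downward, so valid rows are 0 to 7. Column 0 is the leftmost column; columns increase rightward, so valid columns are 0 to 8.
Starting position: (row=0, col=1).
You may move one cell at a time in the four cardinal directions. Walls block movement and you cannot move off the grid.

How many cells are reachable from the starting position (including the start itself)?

BFS flood-fill from (row=0, col=1):
  Distance 0: (row=0, col=1)
  Distance 1: (row=0, col=0), (row=1, col=1)
  Distance 2: (row=1, col=0), (row=1, col=2), (row=2, col=1)
  Distance 3: (row=1, col=3), (row=2, col=0), (row=2, col=2)
  Distance 4: (row=0, col=3), (row=1, col=4), (row=2, col=3), (row=3, col=0), (row=3, col=2)
  Distance 5: (row=0, col=4), (row=1, col=5), (row=2, col=4), (row=3, col=3), (row=4, col=0), (row=4, col=2)
  Distance 6: (row=0, col=5), (row=1, col=6), (row=2, col=5), (row=3, col=4), (row=4, col=1), (row=4, col=3), (row=5, col=0), (row=5, col=2)
  Distance 7: (row=0, col=6), (row=2, col=6), (row=3, col=5), (row=4, col=4), (row=5, col=1), (row=5, col=3), (row=6, col=0), (row=6, col=2)
  Distance 8: (row=0, col=7), (row=3, col=6), (row=4, col=5), (row=5, col=4), (row=6, col=1), (row=7, col=0), (row=7, col=2)
  Distance 9: (row=0, col=8), (row=3, col=7), (row=4, col=6), (row=5, col=5), (row=6, col=4), (row=7, col=1)
  Distance 10: (row=1, col=8), (row=3, col=8), (row=4, col=7), (row=5, col=6), (row=6, col=5), (row=7, col=4)
  Distance 11: (row=2, col=8), (row=4, col=8), (row=5, col=7), (row=6, col=6), (row=7, col=5)
  Distance 12: (row=5, col=8), (row=6, col=7), (row=7, col=6)
  Distance 13: (row=6, col=8), (row=7, col=7)
  Distance 14: (row=7, col=8)
Total reachable: 66 (grid has 66 open cells total)

Answer: Reachable cells: 66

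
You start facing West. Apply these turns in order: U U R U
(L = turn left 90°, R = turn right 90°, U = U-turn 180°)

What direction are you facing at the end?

Answer: Final heading: South

Derivation:
Start: West
  U (U-turn (180°)) -> East
  U (U-turn (180°)) -> West
  R (right (90° clockwise)) -> North
  U (U-turn (180°)) -> South
Final: South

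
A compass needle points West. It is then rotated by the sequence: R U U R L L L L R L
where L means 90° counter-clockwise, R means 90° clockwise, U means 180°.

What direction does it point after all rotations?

Answer: Final heading: East

Derivation:
Start: West
  R (right (90° clockwise)) -> North
  U (U-turn (180°)) -> South
  U (U-turn (180°)) -> North
  R (right (90° clockwise)) -> East
  L (left (90° counter-clockwise)) -> North
  L (left (90° counter-clockwise)) -> West
  L (left (90° counter-clockwise)) -> South
  L (left (90° counter-clockwise)) -> East
  R (right (90° clockwise)) -> South
  L (left (90° counter-clockwise)) -> East
Final: East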